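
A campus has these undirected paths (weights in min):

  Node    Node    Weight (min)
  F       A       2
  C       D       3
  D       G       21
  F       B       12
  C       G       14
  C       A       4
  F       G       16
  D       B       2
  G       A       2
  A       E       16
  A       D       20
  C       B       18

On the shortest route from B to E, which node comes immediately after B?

D

Candidate routes:
B–F–A–E: 12+2+16 = 30
B–D–C–A–E: 2+3+4+16 = 25
The minimum is 25 min via B–D–C–A–E.
So from B the first move is to D.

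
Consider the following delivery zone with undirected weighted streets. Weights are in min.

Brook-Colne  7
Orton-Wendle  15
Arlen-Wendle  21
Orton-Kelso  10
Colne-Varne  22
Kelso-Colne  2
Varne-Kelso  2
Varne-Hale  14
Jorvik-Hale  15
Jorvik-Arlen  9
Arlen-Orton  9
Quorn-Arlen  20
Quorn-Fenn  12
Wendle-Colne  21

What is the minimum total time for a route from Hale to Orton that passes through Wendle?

54 min

Best Hale to Wendle: Hale–Varne–Kelso–Colne–Wendle costing 39
Shortest Wendle→Orton: Wendle–Orton = 15
Total via Wendle: 39 + 15 = 54 min.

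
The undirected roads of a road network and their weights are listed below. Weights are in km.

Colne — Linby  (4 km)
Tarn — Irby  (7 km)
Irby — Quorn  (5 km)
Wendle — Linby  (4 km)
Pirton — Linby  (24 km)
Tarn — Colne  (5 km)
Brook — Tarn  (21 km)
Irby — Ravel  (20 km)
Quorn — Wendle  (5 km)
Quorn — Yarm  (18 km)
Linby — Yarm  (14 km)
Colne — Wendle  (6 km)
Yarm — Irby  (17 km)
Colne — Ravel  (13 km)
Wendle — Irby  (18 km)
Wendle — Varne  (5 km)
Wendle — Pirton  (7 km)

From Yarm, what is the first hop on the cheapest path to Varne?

Candidate routes:
Yarm–Linby–Colne–Wendle–Varne: 14+4+6+5 = 29
Yarm–Quorn–Wendle–Varne: 18+5+5 = 28
Yarm–Linby–Wendle–Varne: 14+4+5 = 23
The minimum is 23 km via Yarm–Linby–Wendle–Varne.
So from Yarm the first move is to Linby.

Linby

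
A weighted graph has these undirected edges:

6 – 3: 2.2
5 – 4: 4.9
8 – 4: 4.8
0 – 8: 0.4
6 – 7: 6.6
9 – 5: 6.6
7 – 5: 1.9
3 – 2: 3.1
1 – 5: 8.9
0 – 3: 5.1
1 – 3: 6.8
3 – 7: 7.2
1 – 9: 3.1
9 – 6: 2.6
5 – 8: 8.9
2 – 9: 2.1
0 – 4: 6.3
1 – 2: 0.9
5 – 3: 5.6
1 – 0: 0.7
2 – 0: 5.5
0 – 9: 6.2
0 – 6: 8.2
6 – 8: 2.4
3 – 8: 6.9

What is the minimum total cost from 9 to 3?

Enumerating some paths:
9–6–3: 2.6+2.2 = 4.8
9–1–2–3: 3.1+0.9+3.1 = 7.1
9–2–3: 2.1+3.1 = 5.2
Cheapest is 9–6–3 at 4.8.

4.8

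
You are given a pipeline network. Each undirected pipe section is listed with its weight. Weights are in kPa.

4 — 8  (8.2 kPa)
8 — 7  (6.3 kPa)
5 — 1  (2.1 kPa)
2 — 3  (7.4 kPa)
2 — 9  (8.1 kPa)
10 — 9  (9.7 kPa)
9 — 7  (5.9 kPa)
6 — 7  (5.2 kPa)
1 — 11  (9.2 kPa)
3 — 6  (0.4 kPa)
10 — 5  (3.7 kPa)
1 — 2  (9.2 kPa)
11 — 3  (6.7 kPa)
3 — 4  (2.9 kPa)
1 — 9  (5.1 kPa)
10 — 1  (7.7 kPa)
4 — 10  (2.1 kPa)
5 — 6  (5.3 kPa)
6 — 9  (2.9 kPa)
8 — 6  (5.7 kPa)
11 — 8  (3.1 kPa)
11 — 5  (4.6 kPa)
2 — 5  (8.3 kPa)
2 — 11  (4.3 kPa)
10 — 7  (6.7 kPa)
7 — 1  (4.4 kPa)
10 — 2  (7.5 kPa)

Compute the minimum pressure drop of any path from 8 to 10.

Running Dijkstra from 8:
8: 0
11: 3.1  (via 8)
6: 5.7  (via 8)
3: 6.1  (via 6)
7: 6.3  (via 8)
2: 7.4  (via 11)
5: 7.7  (via 11)
4: 8.2  (via 8)
9: 8.6  (via 6)
1: 9.8  (via 5)
10: 10.3  (via 4)
Shortest route: 8 → 4 → 10 = 10.3 kPa.

10.3 kPa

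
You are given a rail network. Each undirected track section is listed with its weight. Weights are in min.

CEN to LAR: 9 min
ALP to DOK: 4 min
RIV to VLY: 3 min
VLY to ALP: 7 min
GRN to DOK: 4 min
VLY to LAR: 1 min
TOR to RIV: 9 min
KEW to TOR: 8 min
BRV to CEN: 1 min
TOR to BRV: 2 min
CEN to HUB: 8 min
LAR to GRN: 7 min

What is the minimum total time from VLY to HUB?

Settle nodes by increasing distance from VLY:
VLY: 0
LAR: 1  (via VLY)
RIV: 3  (via VLY)
ALP: 7  (via VLY)
GRN: 8  (via LAR)
CEN: 10  (via LAR)
DOK: 11  (via ALP)
BRV: 11  (via CEN)
TOR: 12  (via RIV)
HUB: 18  (via CEN)
Shortest route: VLY–LAR–CEN–HUB = 18 min.

18 min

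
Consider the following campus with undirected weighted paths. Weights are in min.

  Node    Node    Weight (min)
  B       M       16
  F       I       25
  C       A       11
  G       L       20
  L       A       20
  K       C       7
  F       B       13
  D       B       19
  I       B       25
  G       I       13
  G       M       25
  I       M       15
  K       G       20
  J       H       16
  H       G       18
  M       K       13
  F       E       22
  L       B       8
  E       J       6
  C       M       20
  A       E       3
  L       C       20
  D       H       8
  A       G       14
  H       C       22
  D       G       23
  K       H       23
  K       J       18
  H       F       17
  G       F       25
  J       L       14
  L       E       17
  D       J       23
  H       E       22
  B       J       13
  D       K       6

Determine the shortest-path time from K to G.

Shortest distances from K:
K: 0
D: 6  (via K)
C: 7  (via K)
M: 13  (via K)
H: 14  (via D)
A: 18  (via C)
J: 18  (via K)
G: 20  (via K)
Shortest route: K–G = 20 min.

20 min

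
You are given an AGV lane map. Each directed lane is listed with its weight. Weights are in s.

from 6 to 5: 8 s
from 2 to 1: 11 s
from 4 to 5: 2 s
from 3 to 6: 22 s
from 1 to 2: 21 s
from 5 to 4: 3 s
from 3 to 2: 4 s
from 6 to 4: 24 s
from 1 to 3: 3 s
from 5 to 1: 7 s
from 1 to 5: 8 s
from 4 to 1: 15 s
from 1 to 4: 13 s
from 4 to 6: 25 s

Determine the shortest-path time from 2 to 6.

Settle nodes by increasing distance from 2:
2: 0
1: 11  (via 2)
3: 14  (via 1)
5: 19  (via 1)
4: 22  (via 5)
6: 36  (via 3)
Shortest route: 2 → 1 → 3 → 6 = 36 s.

36 s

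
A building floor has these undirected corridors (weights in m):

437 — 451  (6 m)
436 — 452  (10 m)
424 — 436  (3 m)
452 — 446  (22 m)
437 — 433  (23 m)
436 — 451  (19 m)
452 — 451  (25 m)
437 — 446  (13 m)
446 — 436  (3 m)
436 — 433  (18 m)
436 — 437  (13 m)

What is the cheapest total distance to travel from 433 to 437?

23 m

Settle nodes by increasing distance from 433:
433: 0
436: 18  (via 433)
424: 21  (via 436)
446: 21  (via 436)
437: 23  (via 433)
Shortest route: 433–437 = 23 m.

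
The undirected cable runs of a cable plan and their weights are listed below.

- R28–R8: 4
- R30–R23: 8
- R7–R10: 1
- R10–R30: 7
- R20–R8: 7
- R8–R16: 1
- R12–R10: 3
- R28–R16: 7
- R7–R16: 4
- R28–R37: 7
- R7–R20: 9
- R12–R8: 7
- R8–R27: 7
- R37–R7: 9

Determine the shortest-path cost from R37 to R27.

18

Settle nodes by increasing distance from R37:
R37: 0
R28: 7  (via R37)
R7: 9  (via R37)
R10: 10  (via R7)
R8: 11  (via R28)
R16: 12  (via R8)
R12: 13  (via R10)
R30: 17  (via R10)
R27: 18  (via R8)
Shortest route: R37–R28–R8–R27 = 18.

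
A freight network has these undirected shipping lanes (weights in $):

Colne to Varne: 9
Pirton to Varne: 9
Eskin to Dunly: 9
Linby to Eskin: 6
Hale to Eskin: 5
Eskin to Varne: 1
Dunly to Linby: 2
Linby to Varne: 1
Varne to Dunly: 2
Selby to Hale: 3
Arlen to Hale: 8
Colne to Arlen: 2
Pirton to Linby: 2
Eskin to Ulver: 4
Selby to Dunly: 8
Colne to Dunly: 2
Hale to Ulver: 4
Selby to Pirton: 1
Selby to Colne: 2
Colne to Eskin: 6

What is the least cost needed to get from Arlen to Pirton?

$5

Settle nodes by increasing distance from Arlen:
Arlen: 0
Colne: 2  (via Arlen)
Dunly: 4  (via Colne)
Selby: 4  (via Colne)
Pirton: 5  (via Selby)
Shortest route: Arlen–Colne–Selby–Pirton = $5.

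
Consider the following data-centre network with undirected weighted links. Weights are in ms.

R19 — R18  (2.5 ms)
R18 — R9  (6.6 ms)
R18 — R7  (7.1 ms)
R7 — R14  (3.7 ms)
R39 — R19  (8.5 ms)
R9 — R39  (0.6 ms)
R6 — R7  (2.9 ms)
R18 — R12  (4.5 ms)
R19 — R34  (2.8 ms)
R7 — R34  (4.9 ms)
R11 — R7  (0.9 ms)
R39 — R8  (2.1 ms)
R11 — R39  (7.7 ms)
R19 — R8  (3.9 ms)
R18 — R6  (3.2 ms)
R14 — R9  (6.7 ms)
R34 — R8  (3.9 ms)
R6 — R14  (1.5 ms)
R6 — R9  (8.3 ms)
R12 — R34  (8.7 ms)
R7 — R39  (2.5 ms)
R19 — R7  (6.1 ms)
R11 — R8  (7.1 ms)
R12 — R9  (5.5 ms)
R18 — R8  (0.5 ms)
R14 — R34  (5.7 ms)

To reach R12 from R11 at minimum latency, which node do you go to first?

R7

Candidate routes:
R11 → R7 → R39 → R9 → R12: 0.9+2.5+0.6+5.5 = 9.5
R11 → R7 → R39 → R8 → R18 → R12: 0.9+2.5+2.1+0.5+4.5 = 10.5
The minimum is 9.5 ms via R11 → R7 → R39 → R9 → R12.
So from R11 the first move is to R7.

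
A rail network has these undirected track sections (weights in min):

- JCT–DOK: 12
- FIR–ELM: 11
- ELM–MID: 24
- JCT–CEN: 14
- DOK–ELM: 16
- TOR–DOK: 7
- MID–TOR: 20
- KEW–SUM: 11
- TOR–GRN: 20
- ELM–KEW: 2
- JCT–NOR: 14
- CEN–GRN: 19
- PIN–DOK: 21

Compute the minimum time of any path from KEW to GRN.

45 min

Candidate routes:
KEW → ELM → DOK → JCT → CEN → GRN: 2+16+12+14+19 = 63
KEW → ELM → DOK → TOR → GRN: 2+16+7+20 = 45
KEW → ELM → MID → TOR → GRN: 2+24+20+20 = 66
KEW → ELM → MID → TOR → DOK → JCT → CEN → GRN: 2+24+20+7+12+14+19 = 98
The minimum is 45 min via KEW → ELM → DOK → TOR → GRN.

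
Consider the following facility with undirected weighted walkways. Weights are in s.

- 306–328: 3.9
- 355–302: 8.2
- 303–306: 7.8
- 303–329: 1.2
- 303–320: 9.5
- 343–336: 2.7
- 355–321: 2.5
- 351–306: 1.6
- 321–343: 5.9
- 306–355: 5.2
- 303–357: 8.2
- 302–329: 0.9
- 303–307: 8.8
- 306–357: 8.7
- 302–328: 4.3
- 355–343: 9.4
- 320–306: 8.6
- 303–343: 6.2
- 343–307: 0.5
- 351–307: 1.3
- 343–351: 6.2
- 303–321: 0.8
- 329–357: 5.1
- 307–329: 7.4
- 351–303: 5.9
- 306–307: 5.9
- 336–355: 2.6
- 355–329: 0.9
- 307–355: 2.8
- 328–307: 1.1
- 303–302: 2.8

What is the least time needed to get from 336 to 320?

Shortest distances from 336:
336: 0
355: 2.6  (via 336)
343: 2.7  (via 336)
307: 3.2  (via 343)
329: 3.5  (via 355)
328: 4.3  (via 307)
302: 4.4  (via 329)
351: 4.5  (via 307)
303: 4.7  (via 329)
321: 5.1  (via 355)
306: 6.1  (via 351)
357: 8.6  (via 329)
320: 14.2  (via 303)
Shortest route: 336 → 355 → 329 → 303 → 320 = 14.2 s.

14.2 s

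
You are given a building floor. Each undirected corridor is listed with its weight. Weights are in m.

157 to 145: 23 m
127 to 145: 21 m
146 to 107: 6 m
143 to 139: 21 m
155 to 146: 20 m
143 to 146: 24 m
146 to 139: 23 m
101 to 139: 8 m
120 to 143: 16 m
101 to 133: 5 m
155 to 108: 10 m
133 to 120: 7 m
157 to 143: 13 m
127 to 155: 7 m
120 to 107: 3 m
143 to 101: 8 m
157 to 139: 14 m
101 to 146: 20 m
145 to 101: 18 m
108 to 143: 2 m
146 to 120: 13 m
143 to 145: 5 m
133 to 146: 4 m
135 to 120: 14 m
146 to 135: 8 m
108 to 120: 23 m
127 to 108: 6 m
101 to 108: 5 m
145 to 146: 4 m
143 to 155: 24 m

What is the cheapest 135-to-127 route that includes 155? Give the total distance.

Best 135 to 155: 135–146–155 costing 28
Best 155 to 127: 155–127 costing 7
Total via 155: 28 + 7 = 35 m.

35 m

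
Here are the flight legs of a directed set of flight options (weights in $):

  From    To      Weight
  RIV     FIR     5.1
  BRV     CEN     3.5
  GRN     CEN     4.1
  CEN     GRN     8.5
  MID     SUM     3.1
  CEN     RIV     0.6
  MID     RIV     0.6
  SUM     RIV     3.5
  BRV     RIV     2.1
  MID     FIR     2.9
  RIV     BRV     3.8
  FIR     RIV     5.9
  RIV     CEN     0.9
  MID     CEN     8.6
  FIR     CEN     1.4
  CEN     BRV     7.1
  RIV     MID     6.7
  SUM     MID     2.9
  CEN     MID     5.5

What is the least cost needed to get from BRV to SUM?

Candidate routes:
BRV → RIV → CEN → MID → SUM: 2.1+0.9+5.5+3.1 = 11.6
BRV → RIV → MID → SUM: 2.1+6.7+3.1 = 11.9
Cheapest is BRV → RIV → CEN → MID → SUM at $11.6.

$11.6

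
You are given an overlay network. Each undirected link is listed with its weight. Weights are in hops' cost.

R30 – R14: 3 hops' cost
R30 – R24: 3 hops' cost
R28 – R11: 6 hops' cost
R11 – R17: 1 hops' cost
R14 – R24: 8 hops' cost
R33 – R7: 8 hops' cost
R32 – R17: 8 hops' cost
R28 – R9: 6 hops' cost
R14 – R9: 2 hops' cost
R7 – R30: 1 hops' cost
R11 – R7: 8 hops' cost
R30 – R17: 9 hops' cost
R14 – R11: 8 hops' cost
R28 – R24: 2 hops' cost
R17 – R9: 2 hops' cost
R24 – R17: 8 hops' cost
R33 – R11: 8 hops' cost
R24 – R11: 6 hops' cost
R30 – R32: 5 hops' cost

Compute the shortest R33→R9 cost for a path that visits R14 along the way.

Best R33 to R14: R33 → R7 → R30 → R14 costing 12
Best R14 to R9: R14 → R9 costing 2
Total via R14: 12 + 2 = 14 hops' cost.

14 hops' cost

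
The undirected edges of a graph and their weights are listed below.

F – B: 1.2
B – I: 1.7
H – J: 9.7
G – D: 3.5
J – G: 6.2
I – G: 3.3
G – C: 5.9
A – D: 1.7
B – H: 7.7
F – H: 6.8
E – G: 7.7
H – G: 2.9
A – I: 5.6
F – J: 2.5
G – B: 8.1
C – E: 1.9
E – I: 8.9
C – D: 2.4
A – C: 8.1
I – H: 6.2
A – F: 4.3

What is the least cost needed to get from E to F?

Shortest distances from E:
E: 0
C: 1.9  (via E)
D: 4.3  (via C)
A: 6  (via D)
G: 7.7  (via E)
I: 8.9  (via E)
F: 10.3  (via A)
Shortest route: E → C → D → A → F = 10.3.

10.3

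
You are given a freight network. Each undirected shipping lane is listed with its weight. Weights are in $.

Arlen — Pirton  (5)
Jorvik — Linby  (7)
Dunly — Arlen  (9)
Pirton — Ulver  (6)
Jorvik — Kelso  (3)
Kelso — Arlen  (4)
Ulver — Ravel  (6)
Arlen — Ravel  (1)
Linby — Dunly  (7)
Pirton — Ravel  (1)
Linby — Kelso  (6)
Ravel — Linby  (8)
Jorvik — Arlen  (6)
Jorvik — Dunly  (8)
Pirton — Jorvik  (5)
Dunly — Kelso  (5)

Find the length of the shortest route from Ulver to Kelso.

$11

Enumerating some paths:
Ulver → Pirton → Jorvik → Kelso: 6+5+3 = 14
Ulver → Pirton → Ravel → Arlen → Kelso: 6+1+1+4 = 12
Ulver → Ravel → Arlen → Kelso: 6+1+4 = 11
The minimum is $11 via Ulver → Ravel → Arlen → Kelso.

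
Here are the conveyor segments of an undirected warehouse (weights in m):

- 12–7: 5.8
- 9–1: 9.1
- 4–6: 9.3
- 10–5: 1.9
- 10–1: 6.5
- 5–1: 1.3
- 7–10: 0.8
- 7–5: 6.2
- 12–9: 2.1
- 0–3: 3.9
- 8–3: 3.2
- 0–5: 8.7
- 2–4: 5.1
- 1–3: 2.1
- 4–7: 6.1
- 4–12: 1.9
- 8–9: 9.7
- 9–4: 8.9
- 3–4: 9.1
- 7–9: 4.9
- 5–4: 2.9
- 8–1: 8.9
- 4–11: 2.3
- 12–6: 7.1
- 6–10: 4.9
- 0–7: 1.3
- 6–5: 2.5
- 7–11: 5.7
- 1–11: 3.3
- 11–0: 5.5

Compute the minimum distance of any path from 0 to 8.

7.1 m

Candidate routes:
0–7–10–1–3–8: 1.3+0.8+6.5+2.1+3.2 = 13.9
0–3–8: 3.9+3.2 = 7.1
0–7–10–5–1–3–8: 1.3+0.8+1.9+1.3+2.1+3.2 = 10.6
The minimum is 7.1 m via 0–3–8.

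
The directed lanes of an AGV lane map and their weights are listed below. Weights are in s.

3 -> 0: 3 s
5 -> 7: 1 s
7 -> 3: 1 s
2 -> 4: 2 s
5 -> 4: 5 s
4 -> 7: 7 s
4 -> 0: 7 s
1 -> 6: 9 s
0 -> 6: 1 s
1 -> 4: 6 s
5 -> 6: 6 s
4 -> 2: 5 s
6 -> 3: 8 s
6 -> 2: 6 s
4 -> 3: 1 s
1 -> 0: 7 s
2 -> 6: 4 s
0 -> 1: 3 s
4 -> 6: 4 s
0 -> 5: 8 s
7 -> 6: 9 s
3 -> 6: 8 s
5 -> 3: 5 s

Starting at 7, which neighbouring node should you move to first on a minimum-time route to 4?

Compare a few routes:
7 - 3 - 0 - 1 - 4: 1+3+3+6 = 13
7 - 3 - 0 - 5 - 4: 1+3+8+5 = 17
7 - 6 - 2 - 4: 9+6+2 = 17
7 - 3 - 6 - 2 - 4: 1+8+6+2 = 17
The minimum is 13 s via 7 - 3 - 0 - 1 - 4.
So from 7 the first move is to 3.

3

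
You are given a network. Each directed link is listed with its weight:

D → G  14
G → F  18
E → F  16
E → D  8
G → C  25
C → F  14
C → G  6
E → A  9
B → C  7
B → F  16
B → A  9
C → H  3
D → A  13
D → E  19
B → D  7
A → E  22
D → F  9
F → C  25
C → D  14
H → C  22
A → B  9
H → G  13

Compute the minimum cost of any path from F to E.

Shortest distances from F:
F: 0
C: 25  (via F)
H: 28  (via C)
G: 31  (via C)
D: 39  (via C)
A: 52  (via D)
E: 58  (via D)
Shortest route: F–C–D–E = 58.

58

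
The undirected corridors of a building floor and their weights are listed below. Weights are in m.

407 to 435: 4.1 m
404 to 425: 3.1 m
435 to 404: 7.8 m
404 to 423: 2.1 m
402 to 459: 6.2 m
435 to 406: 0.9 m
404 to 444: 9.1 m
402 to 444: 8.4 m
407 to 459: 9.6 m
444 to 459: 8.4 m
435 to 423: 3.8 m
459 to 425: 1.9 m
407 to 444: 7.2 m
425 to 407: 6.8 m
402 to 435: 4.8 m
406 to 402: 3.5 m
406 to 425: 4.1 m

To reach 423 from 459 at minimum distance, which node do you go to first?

Candidate routes:
459–425–406–435–423: 1.9+4.1+0.9+3.8 = 10.7
459–425–404–423: 1.9+3.1+2.1 = 7.1
The minimum is 7.1 m via 459–425–404–423.
So from 459 the first move is to 425.

425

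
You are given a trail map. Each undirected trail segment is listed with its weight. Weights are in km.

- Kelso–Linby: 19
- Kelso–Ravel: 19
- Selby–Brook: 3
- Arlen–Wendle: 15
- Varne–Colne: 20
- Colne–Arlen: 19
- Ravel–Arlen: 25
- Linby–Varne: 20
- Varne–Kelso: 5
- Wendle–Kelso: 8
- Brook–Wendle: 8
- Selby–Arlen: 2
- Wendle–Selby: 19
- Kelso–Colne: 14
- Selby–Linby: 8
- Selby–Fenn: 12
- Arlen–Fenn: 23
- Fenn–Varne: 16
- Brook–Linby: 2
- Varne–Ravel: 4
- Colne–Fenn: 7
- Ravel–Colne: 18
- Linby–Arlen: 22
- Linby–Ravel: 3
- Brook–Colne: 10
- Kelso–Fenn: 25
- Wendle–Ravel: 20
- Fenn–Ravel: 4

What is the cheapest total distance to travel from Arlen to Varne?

Shortest distances from Arlen:
Arlen: 0
Selby: 2  (via Arlen)
Brook: 5  (via Selby)
Linby: 7  (via Brook)
Ravel: 10  (via Linby)
Wendle: 13  (via Brook)
Fenn: 14  (via Selby)
Varne: 14  (via Ravel)
Shortest route: Arlen → Selby → Brook → Linby → Ravel → Varne = 14 km.

14 km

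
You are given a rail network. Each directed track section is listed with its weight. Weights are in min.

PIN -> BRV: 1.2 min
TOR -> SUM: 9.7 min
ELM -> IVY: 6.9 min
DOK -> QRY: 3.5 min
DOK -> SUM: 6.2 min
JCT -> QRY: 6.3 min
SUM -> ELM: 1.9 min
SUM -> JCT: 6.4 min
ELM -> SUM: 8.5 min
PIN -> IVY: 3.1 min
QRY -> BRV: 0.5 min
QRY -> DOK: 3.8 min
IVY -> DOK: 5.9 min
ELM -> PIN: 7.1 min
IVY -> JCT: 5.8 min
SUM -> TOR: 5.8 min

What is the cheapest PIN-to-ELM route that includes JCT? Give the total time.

Shortest PIN→JCT: PIN → IVY → JCT = 8.9
Best JCT to ELM: JCT → QRY → DOK → SUM → ELM costing 18.2
Total via JCT: 8.9 + 18.2 = 27.1 min.

27.1 min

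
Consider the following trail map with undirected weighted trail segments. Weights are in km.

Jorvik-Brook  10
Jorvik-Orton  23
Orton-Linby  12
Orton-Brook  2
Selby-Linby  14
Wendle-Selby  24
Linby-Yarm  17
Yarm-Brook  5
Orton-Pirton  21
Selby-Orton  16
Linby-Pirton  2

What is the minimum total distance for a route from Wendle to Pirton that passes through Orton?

Shortest Wendle→Orton: Wendle → Selby → Orton = 40
Best Orton to Pirton: Orton → Linby → Pirton costing 14
Total via Orton: 40 + 14 = 54 km.

54 km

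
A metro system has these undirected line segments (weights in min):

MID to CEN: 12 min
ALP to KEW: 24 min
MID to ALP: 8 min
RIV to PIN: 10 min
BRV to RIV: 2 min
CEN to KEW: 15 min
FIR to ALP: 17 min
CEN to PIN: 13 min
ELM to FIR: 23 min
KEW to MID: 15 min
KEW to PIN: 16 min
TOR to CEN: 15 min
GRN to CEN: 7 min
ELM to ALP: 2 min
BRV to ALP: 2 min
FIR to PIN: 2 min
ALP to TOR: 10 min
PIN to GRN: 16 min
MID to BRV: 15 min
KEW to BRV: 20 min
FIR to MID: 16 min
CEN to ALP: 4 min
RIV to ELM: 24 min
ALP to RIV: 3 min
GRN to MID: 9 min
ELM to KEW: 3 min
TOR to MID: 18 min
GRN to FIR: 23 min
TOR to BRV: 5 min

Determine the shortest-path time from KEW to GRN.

Shortest distances from KEW:
KEW: 0
ELM: 3  (via KEW)
ALP: 5  (via ELM)
BRV: 7  (via ALP)
RIV: 8  (via ALP)
CEN: 9  (via ALP)
TOR: 12  (via BRV)
MID: 13  (via ALP)
GRN: 16  (via CEN)
Shortest route: KEW → ELM → ALP → CEN → GRN = 16 min.

16 min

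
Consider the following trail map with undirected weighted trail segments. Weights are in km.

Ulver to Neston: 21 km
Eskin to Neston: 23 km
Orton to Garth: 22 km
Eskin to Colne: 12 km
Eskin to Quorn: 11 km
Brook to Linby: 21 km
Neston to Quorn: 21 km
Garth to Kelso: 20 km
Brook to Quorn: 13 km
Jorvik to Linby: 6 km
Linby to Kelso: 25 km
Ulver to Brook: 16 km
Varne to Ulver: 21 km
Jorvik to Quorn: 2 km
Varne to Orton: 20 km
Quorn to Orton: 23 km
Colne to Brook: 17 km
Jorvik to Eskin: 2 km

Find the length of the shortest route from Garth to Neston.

66 km

Shortest distances from Garth:
Garth: 0
Kelso: 20  (via Garth)
Orton: 22  (via Garth)
Varne: 42  (via Orton)
Linby: 45  (via Kelso)
Quorn: 45  (via Orton)
Jorvik: 47  (via Quorn)
Eskin: 49  (via Jorvik)
Brook: 58  (via Quorn)
Colne: 61  (via Eskin)
Ulver: 63  (via Varne)
Neston: 66  (via Quorn)
Shortest route: Garth–Orton–Quorn–Neston = 66 km.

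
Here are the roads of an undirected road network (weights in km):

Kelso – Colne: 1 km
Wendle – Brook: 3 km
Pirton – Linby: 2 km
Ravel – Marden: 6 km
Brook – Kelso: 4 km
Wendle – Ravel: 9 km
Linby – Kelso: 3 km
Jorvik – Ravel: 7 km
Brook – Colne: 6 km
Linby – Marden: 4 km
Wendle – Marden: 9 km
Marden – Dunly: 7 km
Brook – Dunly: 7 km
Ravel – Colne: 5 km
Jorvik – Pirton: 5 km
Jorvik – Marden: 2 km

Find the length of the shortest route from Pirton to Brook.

9 km

Compare a few routes:
Pirton - Linby - Kelso - Colne - Brook: 2+3+1+6 = 12
Pirton - Linby - Kelso - Brook: 2+3+4 = 9
Cheapest is Pirton - Linby - Kelso - Brook at 9 km.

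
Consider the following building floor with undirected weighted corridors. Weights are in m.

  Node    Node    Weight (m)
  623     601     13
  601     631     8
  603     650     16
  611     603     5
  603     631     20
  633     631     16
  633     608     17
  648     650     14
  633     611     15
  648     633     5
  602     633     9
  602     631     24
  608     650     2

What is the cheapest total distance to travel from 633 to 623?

Enumerating some paths:
633 - 611 - 603 - 631 - 601 - 623: 15+5+20+8+13 = 61
633 - 602 - 631 - 601 - 623: 9+24+8+13 = 54
633 - 631 - 601 - 623: 16+8+13 = 37
Cheapest is 633 - 631 - 601 - 623 at 37 m.

37 m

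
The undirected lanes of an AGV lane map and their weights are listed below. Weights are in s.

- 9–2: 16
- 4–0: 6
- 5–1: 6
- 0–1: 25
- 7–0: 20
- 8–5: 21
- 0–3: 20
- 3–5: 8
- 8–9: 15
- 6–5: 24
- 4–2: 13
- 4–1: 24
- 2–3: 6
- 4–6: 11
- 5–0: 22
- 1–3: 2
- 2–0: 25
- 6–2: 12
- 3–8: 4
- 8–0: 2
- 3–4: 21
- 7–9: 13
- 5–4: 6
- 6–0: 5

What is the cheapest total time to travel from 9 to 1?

21 s

Settle nodes by increasing distance from 9:
9: 0
7: 13  (via 9)
8: 15  (via 9)
2: 16  (via 9)
0: 17  (via 8)
3: 19  (via 8)
1: 21  (via 3)
Shortest route: 9–8–3–1 = 21 s.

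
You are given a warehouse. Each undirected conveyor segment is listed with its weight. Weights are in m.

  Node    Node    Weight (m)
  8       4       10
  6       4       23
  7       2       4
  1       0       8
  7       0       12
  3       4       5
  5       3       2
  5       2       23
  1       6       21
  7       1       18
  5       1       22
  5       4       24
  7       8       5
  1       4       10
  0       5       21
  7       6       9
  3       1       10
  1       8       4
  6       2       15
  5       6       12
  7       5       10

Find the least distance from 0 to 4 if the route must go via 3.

Best 0 to 3: 0 → 1 → 3 costing 18
Shortest 3→4: 3 → 4 = 5
Total via 3: 18 + 5 = 23 m.

23 m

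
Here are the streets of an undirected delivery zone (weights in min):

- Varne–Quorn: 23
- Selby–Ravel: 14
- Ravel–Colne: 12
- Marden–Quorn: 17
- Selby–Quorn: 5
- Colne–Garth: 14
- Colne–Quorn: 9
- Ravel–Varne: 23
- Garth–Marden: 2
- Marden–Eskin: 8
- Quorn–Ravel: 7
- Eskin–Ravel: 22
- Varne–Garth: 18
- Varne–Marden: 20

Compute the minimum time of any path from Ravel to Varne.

23 min

Shortest distances from Ravel:
Ravel: 0
Quorn: 7  (via Ravel)
Colne: 12  (via Ravel)
Selby: 12  (via Quorn)
Eskin: 22  (via Ravel)
Varne: 23  (via Ravel)
Shortest route: Ravel–Varne = 23 min.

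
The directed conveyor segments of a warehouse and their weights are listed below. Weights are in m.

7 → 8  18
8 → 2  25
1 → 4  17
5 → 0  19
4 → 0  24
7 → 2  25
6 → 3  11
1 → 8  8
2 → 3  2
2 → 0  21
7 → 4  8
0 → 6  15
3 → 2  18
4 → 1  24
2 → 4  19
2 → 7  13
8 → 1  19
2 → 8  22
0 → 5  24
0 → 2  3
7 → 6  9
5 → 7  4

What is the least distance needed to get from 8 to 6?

Shortest distances from 8:
8: 0
1: 19  (via 8)
2: 25  (via 8)
3: 27  (via 2)
4: 36  (via 1)
7: 38  (via 2)
0: 46  (via 2)
6: 47  (via 7)
Shortest route: 8 → 2 → 7 → 6 = 47 m.

47 m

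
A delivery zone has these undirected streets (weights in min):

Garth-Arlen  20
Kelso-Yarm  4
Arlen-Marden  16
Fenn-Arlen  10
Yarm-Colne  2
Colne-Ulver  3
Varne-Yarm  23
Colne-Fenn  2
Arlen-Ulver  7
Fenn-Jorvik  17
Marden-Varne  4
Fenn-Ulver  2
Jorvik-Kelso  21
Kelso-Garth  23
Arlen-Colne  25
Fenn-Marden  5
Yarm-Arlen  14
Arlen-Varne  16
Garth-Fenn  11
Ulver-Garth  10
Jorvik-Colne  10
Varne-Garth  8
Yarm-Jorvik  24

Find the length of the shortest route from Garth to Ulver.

Candidate routes:
Garth - Fenn - Ulver: 11+2 = 13
Garth - Ulver: 10 = 10
The minimum is 10 min via Garth - Ulver.

10 min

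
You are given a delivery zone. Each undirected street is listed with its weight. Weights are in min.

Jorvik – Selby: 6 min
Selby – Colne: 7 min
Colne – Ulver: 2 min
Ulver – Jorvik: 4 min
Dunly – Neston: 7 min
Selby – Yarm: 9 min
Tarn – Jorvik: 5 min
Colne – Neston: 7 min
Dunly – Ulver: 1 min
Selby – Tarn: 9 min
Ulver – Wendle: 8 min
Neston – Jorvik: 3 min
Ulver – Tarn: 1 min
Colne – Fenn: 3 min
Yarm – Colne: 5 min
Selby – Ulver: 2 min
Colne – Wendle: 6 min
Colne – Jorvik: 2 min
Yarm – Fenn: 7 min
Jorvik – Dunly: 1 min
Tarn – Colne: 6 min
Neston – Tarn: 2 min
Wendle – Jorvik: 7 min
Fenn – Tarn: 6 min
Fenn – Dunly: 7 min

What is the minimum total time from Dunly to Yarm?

Candidate routes:
Dunly - Ulver - Colne - Yarm: 1+2+5 = 8
Dunly - Ulver - Jorvik - Colne - Yarm: 1+4+2+5 = 12
Cheapest is Dunly - Ulver - Colne - Yarm at 8 min.

8 min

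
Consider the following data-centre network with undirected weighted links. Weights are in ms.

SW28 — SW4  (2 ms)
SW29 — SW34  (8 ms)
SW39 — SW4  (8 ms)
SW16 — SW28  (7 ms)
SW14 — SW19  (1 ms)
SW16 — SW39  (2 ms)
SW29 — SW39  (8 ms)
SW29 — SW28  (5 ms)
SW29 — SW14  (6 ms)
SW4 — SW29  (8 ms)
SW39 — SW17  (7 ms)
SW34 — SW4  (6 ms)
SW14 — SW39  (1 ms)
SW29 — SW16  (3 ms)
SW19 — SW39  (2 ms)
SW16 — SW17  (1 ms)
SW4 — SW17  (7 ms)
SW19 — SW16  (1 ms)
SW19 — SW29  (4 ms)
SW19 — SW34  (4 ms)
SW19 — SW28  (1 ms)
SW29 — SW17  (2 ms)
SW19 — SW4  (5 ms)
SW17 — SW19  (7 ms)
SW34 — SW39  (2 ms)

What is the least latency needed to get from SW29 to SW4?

7 ms

Compare a few routes:
SW29–SW19–SW4: 4+5 = 9
SW29–SW16–SW19–SW4: 3+1+5 = 9
SW29–SW4: 8 = 8
SW29–SW28–SW4: 5+2 = 7
The minimum is 7 ms via SW29–SW28–SW4.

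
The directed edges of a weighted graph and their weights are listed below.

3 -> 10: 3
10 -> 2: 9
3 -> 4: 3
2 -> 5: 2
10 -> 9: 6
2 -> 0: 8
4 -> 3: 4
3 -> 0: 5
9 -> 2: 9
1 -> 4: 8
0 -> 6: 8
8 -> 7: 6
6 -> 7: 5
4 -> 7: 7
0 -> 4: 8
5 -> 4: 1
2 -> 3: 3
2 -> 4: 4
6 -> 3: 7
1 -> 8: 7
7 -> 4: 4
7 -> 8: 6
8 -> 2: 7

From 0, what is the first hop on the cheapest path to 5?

4

Candidate routes:
0 → 4 → 3 → 10 → 2 → 5: 8+4+3+9+2 = 26
0 → 6 → 7 → 8 → 2 → 5: 8+5+6+7+2 = 28
Cheapest is 0 → 4 → 3 → 10 → 2 → 5 at 26.
So from 0 the first move is to 4.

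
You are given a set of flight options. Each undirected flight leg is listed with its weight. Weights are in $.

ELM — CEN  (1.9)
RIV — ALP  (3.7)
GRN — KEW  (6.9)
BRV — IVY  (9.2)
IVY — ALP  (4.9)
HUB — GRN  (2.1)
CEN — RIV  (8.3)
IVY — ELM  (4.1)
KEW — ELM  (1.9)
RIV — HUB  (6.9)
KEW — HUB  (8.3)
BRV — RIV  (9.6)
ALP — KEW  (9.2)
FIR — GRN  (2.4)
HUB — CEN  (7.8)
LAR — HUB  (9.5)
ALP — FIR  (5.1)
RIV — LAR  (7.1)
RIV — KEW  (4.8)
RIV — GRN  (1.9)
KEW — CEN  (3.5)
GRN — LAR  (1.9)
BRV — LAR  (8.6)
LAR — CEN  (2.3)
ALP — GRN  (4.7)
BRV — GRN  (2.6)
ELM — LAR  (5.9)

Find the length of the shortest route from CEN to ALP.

Candidate routes:
CEN - LAR - GRN - RIV - ALP: 2.3+1.9+1.9+3.7 = 9.8
CEN - LAR - GRN - ALP: 2.3+1.9+4.7 = 8.9
Cheapest is CEN - LAR - GRN - ALP at $8.9.

$8.9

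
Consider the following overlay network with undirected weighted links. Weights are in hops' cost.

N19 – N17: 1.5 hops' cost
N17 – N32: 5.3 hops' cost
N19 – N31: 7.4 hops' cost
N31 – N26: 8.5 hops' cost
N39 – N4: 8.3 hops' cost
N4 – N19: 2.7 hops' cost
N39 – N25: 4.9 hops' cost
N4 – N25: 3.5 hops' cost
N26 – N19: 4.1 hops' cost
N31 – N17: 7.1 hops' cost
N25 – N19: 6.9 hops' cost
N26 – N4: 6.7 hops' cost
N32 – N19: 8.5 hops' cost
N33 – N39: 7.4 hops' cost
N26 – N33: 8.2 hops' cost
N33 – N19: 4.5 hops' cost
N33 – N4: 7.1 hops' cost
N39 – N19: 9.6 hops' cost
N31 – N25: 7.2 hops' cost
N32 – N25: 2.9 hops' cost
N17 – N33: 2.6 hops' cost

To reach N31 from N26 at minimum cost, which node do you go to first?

N31

Compare a few routes:
N26 - N19 - N31: 4.1+7.4 = 11.5
N26 - N4 - N19 - N31: 6.7+2.7+7.4 = 16.8
N26 - N31: 8.5 = 8.5
N26 - N19 - N17 - N31: 4.1+1.5+7.1 = 12.7
Cheapest is N26 - N31 at 8.5 hops' cost.
So from N26 the first move is to N31.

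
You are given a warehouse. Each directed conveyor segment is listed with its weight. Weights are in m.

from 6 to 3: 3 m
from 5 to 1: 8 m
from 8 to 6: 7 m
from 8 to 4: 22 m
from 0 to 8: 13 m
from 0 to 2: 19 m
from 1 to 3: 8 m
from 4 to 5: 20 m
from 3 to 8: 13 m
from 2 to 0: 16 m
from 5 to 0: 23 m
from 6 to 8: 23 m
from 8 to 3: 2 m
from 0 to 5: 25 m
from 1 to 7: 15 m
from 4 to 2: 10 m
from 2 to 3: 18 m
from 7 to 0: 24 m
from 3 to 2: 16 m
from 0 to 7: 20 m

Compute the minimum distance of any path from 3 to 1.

63 m

Running Dijkstra from 3:
3: 0
8: 13  (via 3)
2: 16  (via 3)
6: 20  (via 8)
0: 32  (via 2)
4: 35  (via 8)
7: 52  (via 0)
5: 55  (via 4)
1: 63  (via 5)
Shortest route: 3–8–4–5–1 = 63 m.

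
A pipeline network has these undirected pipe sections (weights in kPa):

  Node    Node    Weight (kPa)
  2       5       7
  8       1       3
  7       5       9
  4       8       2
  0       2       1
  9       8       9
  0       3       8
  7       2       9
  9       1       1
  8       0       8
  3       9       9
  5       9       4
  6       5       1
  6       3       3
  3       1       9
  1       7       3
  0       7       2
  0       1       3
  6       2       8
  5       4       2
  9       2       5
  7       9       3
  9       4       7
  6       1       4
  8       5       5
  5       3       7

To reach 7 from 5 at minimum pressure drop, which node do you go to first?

Enumerating some paths:
5 - 9 - 1 - 7: 4+1+3 = 8
5 - 6 - 1 - 9 - 7: 1+4+1+3 = 9
5 - 9 - 7: 4+3 = 7
5 - 6 - 1 - 7: 1+4+3 = 8
The minimum is 7 kPa via 5 - 9 - 7.
So from 5 the first move is to 9.

9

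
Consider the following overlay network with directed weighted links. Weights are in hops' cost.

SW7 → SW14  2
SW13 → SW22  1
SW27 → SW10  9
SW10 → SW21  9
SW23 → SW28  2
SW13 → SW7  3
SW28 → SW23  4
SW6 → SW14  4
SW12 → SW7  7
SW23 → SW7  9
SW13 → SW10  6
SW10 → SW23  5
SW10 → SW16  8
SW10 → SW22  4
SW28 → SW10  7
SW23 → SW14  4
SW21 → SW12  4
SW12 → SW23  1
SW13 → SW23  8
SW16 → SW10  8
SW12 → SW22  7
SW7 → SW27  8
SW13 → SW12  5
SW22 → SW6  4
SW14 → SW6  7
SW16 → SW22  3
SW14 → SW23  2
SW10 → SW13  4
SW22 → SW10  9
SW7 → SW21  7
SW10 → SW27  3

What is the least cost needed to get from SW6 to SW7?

Settle nodes by increasing distance from SW6:
SW6: 0
SW14: 4  (via SW6)
SW23: 6  (via SW14)
SW28: 8  (via SW23)
SW7: 15  (via SW23)
Shortest route: SW6 → SW14 → SW23 → SW7 = 15 hops' cost.

15 hops' cost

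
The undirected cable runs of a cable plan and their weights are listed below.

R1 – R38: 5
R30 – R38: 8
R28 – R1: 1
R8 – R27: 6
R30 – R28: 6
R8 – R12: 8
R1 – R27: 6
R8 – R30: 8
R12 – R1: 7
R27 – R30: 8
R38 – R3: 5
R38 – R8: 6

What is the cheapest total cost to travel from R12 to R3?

Settle nodes by increasing distance from R12:
R12: 0
R1: 7  (via R12)
R8: 8  (via R12)
R28: 8  (via R1)
R38: 12  (via R1)
R27: 13  (via R1)
R30: 14  (via R28)
R3: 17  (via R38)
Shortest route: R12–R1–R38–R3 = 17.

17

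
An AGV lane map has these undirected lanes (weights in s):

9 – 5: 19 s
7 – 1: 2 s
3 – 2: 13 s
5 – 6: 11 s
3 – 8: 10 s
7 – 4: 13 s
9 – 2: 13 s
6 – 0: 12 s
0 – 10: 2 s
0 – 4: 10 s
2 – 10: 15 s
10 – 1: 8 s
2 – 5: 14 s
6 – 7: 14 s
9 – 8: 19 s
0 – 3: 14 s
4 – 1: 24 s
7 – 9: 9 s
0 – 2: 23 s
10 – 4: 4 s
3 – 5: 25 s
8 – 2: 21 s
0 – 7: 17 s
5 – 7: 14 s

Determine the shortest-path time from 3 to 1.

Shortest distances from 3:
3: 0
8: 10  (via 3)
2: 13  (via 3)
0: 14  (via 3)
10: 16  (via 0)
4: 20  (via 10)
1: 24  (via 10)
Shortest route: 3–0–10–1 = 24 s.

24 s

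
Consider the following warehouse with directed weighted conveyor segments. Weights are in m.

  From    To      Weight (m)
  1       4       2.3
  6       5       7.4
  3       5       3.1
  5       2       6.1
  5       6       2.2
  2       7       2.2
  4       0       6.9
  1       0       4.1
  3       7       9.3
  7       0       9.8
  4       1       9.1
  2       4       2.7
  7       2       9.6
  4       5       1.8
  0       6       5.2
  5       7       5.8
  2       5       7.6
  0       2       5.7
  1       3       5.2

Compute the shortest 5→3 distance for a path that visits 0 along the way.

38.3 m

Shortest 5→0: 5 → 7 → 0 = 15.6
Best 0 to 3: 0 → 2 → 4 → 1 → 3 costing 22.7
Total via 0: 15.6 + 22.7 = 38.3 m.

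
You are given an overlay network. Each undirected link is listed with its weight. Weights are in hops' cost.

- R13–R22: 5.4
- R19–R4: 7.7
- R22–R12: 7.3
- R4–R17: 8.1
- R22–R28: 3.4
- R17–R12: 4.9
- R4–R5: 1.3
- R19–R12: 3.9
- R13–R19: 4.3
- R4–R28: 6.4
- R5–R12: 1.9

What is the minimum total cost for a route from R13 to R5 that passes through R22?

Best R13 to R22: R13–R22 costing 5.4
Best R22 to R5: R22–R12–R5 costing 9.2
Total via R22: 5.4 + 9.2 = 14.6 hops' cost.

14.6 hops' cost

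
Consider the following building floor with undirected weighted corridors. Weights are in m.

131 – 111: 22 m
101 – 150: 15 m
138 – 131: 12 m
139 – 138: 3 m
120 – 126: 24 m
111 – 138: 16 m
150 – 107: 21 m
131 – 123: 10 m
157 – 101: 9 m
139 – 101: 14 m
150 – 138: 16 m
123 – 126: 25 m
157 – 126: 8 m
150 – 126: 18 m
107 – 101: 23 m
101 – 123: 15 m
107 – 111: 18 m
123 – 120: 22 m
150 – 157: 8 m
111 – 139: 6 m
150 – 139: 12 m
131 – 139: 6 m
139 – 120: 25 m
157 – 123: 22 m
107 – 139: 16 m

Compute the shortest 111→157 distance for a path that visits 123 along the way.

Shortest 111→123: 111–139–131–123 = 22
Best 123 to 157: 123–157 costing 22
Total via 123: 22 + 22 = 44 m.

44 m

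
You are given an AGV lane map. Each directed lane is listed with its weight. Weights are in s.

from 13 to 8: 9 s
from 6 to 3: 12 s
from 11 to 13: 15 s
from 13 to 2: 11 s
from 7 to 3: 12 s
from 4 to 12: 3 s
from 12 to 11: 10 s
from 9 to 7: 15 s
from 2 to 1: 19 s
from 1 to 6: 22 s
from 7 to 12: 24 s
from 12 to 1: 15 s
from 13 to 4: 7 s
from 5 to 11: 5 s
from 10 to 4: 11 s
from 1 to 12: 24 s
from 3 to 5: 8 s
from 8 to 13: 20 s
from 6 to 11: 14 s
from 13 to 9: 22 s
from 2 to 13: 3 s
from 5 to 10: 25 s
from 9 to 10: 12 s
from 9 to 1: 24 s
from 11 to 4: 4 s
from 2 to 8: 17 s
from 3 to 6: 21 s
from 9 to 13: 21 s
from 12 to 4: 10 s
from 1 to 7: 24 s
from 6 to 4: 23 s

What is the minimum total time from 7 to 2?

51 s

Shortest distances from 7:
7: 0
3: 12  (via 7)
5: 20  (via 3)
12: 24  (via 7)
11: 25  (via 5)
4: 29  (via 11)
6: 33  (via 3)
1: 39  (via 12)
13: 40  (via 11)
10: 45  (via 5)
8: 49  (via 13)
2: 51  (via 13)
Shortest route: 7 → 3 → 5 → 11 → 13 → 2 = 51 s.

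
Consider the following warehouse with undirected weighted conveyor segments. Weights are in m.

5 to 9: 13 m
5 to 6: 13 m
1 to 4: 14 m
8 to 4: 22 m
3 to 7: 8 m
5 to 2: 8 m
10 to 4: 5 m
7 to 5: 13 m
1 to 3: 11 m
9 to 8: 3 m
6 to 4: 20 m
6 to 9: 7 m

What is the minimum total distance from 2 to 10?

46 m

Running Dijkstra from 2:
2: 0
5: 8  (via 2)
6: 21  (via 5)
7: 21  (via 5)
9: 21  (via 5)
8: 24  (via 9)
3: 29  (via 7)
1: 40  (via 3)
4: 41  (via 6)
10: 46  (via 4)
Shortest route: 2 → 5 → 6 → 4 → 10 = 46 m.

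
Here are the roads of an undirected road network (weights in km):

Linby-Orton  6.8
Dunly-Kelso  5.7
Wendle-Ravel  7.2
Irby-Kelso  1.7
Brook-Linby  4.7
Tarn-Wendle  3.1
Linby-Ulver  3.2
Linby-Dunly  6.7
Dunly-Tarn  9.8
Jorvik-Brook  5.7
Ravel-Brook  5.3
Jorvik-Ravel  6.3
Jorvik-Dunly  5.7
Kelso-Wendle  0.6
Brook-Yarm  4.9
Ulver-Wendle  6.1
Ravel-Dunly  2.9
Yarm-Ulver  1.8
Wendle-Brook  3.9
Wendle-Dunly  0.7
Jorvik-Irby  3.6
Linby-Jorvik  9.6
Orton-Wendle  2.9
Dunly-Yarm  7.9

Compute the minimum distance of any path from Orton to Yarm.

10.8 km

Enumerating some paths:
Orton → Wendle → Dunly → Yarm: 2.9+0.7+7.9 = 11.5
Orton → Wendle → Ulver → Yarm: 2.9+6.1+1.8 = 10.8
Cheapest is Orton → Wendle → Ulver → Yarm at 10.8 km.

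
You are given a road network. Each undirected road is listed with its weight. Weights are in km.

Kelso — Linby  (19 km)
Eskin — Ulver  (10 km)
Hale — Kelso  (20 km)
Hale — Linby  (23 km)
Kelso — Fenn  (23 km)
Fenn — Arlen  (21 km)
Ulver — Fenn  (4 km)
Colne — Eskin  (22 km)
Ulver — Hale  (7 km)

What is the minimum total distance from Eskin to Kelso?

37 km

Compare a few routes:
Eskin → Ulver → Hale → Linby → Kelso: 10+7+23+19 = 59
Eskin → Ulver → Fenn → Kelso: 10+4+23 = 37
The minimum is 37 km via Eskin → Ulver → Fenn → Kelso.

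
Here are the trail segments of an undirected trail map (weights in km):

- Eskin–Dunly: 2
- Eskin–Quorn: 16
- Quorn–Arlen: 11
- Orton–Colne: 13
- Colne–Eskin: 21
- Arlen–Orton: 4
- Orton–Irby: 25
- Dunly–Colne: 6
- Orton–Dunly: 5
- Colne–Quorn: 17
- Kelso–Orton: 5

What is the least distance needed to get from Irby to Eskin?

32 km

Running Dijkstra from Irby:
Irby: 0
Orton: 25  (via Irby)
Arlen: 29  (via Orton)
Dunly: 30  (via Orton)
Kelso: 30  (via Orton)
Eskin: 32  (via Dunly)
Shortest route: Irby → Orton → Dunly → Eskin = 32 km.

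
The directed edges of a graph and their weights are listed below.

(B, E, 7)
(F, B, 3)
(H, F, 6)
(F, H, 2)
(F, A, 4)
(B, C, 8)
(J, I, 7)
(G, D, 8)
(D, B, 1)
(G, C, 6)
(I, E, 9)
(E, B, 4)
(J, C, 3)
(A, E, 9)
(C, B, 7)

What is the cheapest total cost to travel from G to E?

16

Compare a few routes:
G - C - B - E: 6+7+7 = 20
G - D - B - E: 8+1+7 = 16
The minimum is 16 via G - D - B - E.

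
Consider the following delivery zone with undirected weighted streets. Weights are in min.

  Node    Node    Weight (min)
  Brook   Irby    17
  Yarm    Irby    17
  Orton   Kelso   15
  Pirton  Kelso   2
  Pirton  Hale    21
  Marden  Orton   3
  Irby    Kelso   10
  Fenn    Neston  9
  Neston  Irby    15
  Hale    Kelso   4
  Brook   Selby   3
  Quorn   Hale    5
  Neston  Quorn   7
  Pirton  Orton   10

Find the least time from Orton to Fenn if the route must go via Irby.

46 min

Best Orton to Irby: Orton → Pirton → Kelso → Irby costing 22
Best Irby to Fenn: Irby → Neston → Fenn costing 24
Total via Irby: 22 + 24 = 46 min.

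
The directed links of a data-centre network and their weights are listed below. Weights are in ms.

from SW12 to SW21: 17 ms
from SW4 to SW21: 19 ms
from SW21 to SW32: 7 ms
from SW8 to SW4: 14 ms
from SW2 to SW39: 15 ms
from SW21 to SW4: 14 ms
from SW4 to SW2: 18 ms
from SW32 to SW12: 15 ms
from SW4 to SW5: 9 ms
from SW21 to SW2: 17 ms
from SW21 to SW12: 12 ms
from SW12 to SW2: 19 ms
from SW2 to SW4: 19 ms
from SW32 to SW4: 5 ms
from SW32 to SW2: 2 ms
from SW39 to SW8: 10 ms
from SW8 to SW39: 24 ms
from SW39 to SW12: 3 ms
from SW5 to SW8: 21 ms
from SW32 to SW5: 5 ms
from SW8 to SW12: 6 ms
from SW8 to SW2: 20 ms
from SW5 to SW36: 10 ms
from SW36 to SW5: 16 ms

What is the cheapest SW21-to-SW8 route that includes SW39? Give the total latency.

Best SW21 to SW39: SW21–SW32–SW2–SW39 costing 24
Best SW39 to SW8: SW39–SW8 costing 10
Total via SW39: 24 + 10 = 34 ms.

34 ms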